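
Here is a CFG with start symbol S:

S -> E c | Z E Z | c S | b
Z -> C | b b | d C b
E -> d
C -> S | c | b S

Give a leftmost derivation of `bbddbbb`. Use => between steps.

S => ZEZ => bbEZ => bbdZ => bbddCb => bbddbSb => bbddbbb

S => ZEZ   [S -> Z E Z]
ZEZ => bbEZ   [Z -> b b]
bbEZ => bbdZ   [E -> d]
bbdZ => bbddCb   [Z -> d C b]
bbddCb => bbddbSb   [C -> b S]
bbddbSb => bbddbbb   [S -> b]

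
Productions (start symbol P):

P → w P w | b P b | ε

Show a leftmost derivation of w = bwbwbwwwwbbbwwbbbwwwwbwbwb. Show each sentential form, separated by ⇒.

P ⇒ bPb   [P → b P b]
bPb ⇒ bwPwb   [P → w P w]
bwPwb ⇒ bwbPbwb   [P → b P b]
bwbPbwb ⇒ bwbwPwbwb   [P → w P w]
bwbwPwbwb ⇒ bwbwbPbwbwb   [P → b P b]
bwbwbPbwbwb ⇒ bwbwbwPwbwbwb   [P → w P w]
bwbwbwPwbwbwb ⇒ bwbwbwwPwwbwbwb   [P → w P w]
bwbwbwwPwwbwbwb ⇒ bwbwbwwwPwwwbwbwb   [P → w P w]
bwbwbwwwPwwwbwbwb ⇒ bwbwbwwwwPwwwwbwbwb   [P → w P w]
bwbwbwwwwPwwwwbwbwb ⇒ bwbwbwwwwbPbwwwwbwbwb   [P → b P b]
bwbwbwwwwbPbwwwwbwbwb ⇒ bwbwbwwwwbbPbbwwwwbwbwb   [P → b P b]
bwbwbwwwwbbPbbwwwwbwbwb ⇒ bwbwbwwwwbbbPbbbwwwwbwbwb   [P → b P b]
bwbwbwwwwbbbPbbbwwwwbwbwb ⇒ bwbwbwwwwbbbwPwbbbwwwwbwbwb   [P → w P w]
bwbwbwwwwbbbwPwbbbwwwwbwbwb ⇒ bwbwbwwwwbbbwwbbbwwwwbwbwb   [P → ε]

P ⇒ bPb ⇒ bwPwb ⇒ bwbPbwb ⇒ bwbwPwbwb ⇒ bwbwbPbwbwb ⇒ bwbwbwPwbwbwb ⇒ bwbwbwwPwwbwbwb ⇒ bwbwbwwwPwwwbwbwb ⇒ bwbwbwwwwPwwwwbwbwb ⇒ bwbwbwwwwbPbwwwwbwbwb ⇒ bwbwbwwwwbbPbbwwwwbwbwb ⇒ bwbwbwwwwbbbPbbbwwwwbwbwb ⇒ bwbwbwwwwbbbwPwbbbwwwwbwbwb ⇒ bwbwbwwwwbbbwwbbbwwwwbwbwb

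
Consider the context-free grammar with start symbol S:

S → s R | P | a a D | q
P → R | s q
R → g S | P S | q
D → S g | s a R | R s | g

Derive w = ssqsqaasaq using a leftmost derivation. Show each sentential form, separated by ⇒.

S ⇒ sR ⇒ sPS ⇒ ssqS ⇒ ssqP ⇒ ssqR ⇒ ssqPS ⇒ ssqsqS ⇒ ssqsqaaD ⇒ ssqsqaasaR ⇒ ssqsqaasaq

S ⇒ sR   [S → s R]
sR ⇒ sPS   [R → P S]
sPS ⇒ ssqS   [P → s q]
ssqS ⇒ ssqP   [S → P]
ssqP ⇒ ssqR   [P → R]
ssqR ⇒ ssqPS   [R → P S]
ssqPS ⇒ ssqsqS   [P → s q]
ssqsqS ⇒ ssqsqaaD   [S → a a D]
ssqsqaaD ⇒ ssqsqaasaR   [D → s a R]
ssqsqaasaR ⇒ ssqsqaasaq   [R → q]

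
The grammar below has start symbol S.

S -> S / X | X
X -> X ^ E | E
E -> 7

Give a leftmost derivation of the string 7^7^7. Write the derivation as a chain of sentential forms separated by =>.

S => X   [S -> X]
X => X^E   [X -> X ^ E]
X^E => X^E^E   [X -> X ^ E]
X^E^E => E^E^E   [X -> E]
E^E^E => 7^E^E   [E -> 7]
7^E^E => 7^7^E   [E -> 7]
7^7^E => 7^7^7   [E -> 7]

S => X => X^E => X^E^E => E^E^E => 7^E^E => 7^7^E => 7^7^7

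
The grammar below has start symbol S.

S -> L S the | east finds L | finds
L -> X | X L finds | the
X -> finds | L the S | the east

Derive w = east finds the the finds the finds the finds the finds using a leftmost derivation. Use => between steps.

S => east finds L => east finds X L finds => east finds L the S L finds => east finds X L finds the S L finds => east finds L the S L finds the S L finds => east finds the the S L finds the S L finds => east finds the the finds L finds the S L finds => east finds the the finds the finds the S L finds => east finds the the finds the finds the finds L finds => east finds the the finds the finds the finds the finds

S => east finds L   [S -> east finds L]
east finds L => east finds X L finds   [L -> X L finds]
east finds X L finds => east finds L the S L finds   [X -> L the S]
east finds L the S L finds => east finds X L finds the S L finds   [L -> X L finds]
east finds X L finds the S L finds => east finds L the S L finds the S L finds   [X -> L the S]
east finds L the S L finds the S L finds => east finds the the S L finds the S L finds   [L -> the]
east finds the the S L finds the S L finds => east finds the the finds L finds the S L finds   [S -> finds]
east finds the the finds L finds the S L finds => east finds the the finds the finds the S L finds   [L -> the]
east finds the the finds the finds the S L finds => east finds the the finds the finds the finds L finds   [S -> finds]
east finds the the finds the finds the finds L finds => east finds the the finds the finds the finds the finds   [L -> the]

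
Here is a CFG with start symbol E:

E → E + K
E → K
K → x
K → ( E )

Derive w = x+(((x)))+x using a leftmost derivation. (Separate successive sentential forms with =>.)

E => E+K   [E → E + K]
E+K => E+K+K   [E → E + K]
E+K+K => K+K+K   [E → K]
K+K+K => x+K+K   [K → x]
x+K+K => x+(E)+K   [K → ( E )]
x+(E)+K => x+(K)+K   [E → K]
x+(K)+K => x+((E))+K   [K → ( E )]
x+((E))+K => x+((K))+K   [E → K]
x+((K))+K => x+(((E)))+K   [K → ( E )]
x+(((E)))+K => x+(((K)))+K   [E → K]
x+(((K)))+K => x+(((x)))+K   [K → x]
x+(((x)))+K => x+(((x)))+x   [K → x]

E => E+K => E+K+K => K+K+K => x+K+K => x+(E)+K => x+(K)+K => x+((E))+K => x+((K))+K => x+(((E)))+K => x+(((K)))+K => x+(((x)))+K => x+(((x)))+x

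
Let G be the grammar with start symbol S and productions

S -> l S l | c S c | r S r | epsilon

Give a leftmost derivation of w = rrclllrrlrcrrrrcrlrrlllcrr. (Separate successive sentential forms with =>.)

S => rSr => rrSrr => rrcScrr => rrclSlcrr => rrcllSllcrr => rrclllSlllcrr => rrclllrSrlllcrr => rrclllrrSrrlllcrr => rrclllrrlSlrrlllcrr => rrclllrrlrSrlrrlllcrr => rrclllrrlrcScrlrrlllcrr => rrclllrrlrcrSrcrlrrlllcrr => rrclllrrlrcrrSrrcrlrrlllcrr => rrclllrrlrcrrrrcrlrrlllcrr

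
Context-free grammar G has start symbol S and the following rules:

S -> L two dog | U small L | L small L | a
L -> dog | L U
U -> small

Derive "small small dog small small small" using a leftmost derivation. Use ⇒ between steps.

S ⇒ U small L ⇒ small small L ⇒ small small L U ⇒ small small L U U ⇒ small small L U U U ⇒ small small dog U U U ⇒ small small dog small U U ⇒ small small dog small small U ⇒ small small dog small small small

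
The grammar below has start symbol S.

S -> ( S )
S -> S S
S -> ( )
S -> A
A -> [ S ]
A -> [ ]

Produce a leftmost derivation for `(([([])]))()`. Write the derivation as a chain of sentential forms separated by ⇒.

S ⇒ SS ⇒ (S)S ⇒ ((S))S ⇒ ((A))S ⇒ (([S]))S ⇒ (([(S)]))S ⇒ (([(A)]))S ⇒ (([([])]))S ⇒ (([([])]))()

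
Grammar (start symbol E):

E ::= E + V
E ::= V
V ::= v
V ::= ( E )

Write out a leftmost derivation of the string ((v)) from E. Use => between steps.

E => V => (E) => (V) => ((E)) => ((V)) => ((v))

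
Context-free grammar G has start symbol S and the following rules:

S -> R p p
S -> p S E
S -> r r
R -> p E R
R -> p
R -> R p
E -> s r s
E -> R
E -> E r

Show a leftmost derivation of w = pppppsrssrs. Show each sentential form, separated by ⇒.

S ⇒ pSE ⇒ ppSEE ⇒ ppRppEE ⇒ pppppEE ⇒ pppppsrsE ⇒ pppppsrssrs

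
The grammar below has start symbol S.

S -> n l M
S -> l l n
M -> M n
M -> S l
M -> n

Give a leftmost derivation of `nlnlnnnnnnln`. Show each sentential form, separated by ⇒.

S ⇒ nlM ⇒ nlMn ⇒ nlSln ⇒ nlnlMln ⇒ nlnlMnln ⇒ nlnlMnnln ⇒ nlnlMnnnln ⇒ nlnlMnnnnln ⇒ nlnlMnnnnnln ⇒ nlnlnnnnnnln

S ⇒ nlM   [S -> n l M]
nlM ⇒ nlMn   [M -> M n]
nlMn ⇒ nlSln   [M -> S l]
nlSln ⇒ nlnlMln   [S -> n l M]
nlnlMln ⇒ nlnlMnln   [M -> M n]
nlnlMnln ⇒ nlnlMnnln   [M -> M n]
nlnlMnnln ⇒ nlnlMnnnln   [M -> M n]
nlnlMnnnln ⇒ nlnlMnnnnln   [M -> M n]
nlnlMnnnnln ⇒ nlnlMnnnnnln   [M -> M n]
nlnlMnnnnnln ⇒ nlnlnnnnnnln   [M -> n]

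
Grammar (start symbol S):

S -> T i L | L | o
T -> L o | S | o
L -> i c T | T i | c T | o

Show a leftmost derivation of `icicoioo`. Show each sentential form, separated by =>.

S => L   [S -> L]
L => icT   [L -> i c T]
icT => icLo   [T -> L o]
icLo => icicTo   [L -> i c T]
icicTo => icicSo   [T -> S]
icicSo => icicTiLo   [S -> T i L]
icicTiLo => icicSiLo   [T -> S]
icicSiLo => icicoiLo   [S -> o]
icicoiLo => icicoioo   [L -> o]

S=>L=>icT=>icLo=>icicTo=>icicSo=>icicTiLo=>icicSiLo=>icicoiLo=>icicoioo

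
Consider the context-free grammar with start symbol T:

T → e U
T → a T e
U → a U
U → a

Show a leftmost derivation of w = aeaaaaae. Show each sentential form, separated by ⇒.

T ⇒ aTe ⇒ aeUe ⇒ aeaUe ⇒ aeaaUe ⇒ aeaaaUe ⇒ aeaaaaUe ⇒ aeaaaaae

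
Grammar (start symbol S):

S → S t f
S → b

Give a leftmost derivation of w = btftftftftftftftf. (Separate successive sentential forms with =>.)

S=>Stf=>Stftf=>Stftftf=>Stftftftf=>Stftftftftf=>Stftftftftftf=>Stftftftftftftf=>Stftftftftftftftf=>btftftftftftftftf

S => Stf   [S → S t f]
Stf => Stftf   [S → S t f]
Stftf => Stftftf   [S → S t f]
Stftftf => Stftftftf   [S → S t f]
Stftftftf => Stftftftftf   [S → S t f]
Stftftftftf => Stftftftftftf   [S → S t f]
Stftftftftftf => Stftftftftftftf   [S → S t f]
Stftftftftftftf => Stftftftftftftftf   [S → S t f]
Stftftftftftftftf => btftftftftftftftf   [S → b]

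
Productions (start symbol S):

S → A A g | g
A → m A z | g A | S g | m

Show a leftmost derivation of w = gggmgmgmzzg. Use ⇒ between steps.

S ⇒ AAg   [S → A A g]
AAg ⇒ SgAg   [A → S g]
SgAg ⇒ ggAg   [S → g]
ggAg ⇒ gggAg   [A → g A]
gggAg ⇒ gggmAzg   [A → m A z]
gggmAzg ⇒ gggmgAzg   [A → g A]
gggmgAzg ⇒ gggmgmAzzg   [A → m A z]
gggmgmAzzg ⇒ gggmgmgAzzg   [A → g A]
gggmgmgAzzg ⇒ gggmgmgmzzg   [A → m]

S ⇒ AAg ⇒ SgAg ⇒ ggAg ⇒ gggAg ⇒ gggmAzg ⇒ gggmgAzg ⇒ gggmgmAzzg ⇒ gggmgmgAzzg ⇒ gggmgmgmzzg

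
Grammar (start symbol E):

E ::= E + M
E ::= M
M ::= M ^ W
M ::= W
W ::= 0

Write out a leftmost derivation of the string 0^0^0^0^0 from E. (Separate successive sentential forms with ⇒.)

E ⇒ M   [E ::= M]
M ⇒ M^W   [M ::= M ^ W]
M^W ⇒ M^W^W   [M ::= M ^ W]
M^W^W ⇒ M^W^W^W   [M ::= M ^ W]
M^W^W^W ⇒ M^W^W^W^W   [M ::= M ^ W]
M^W^W^W^W ⇒ W^W^W^W^W   [M ::= W]
W^W^W^W^W ⇒ 0^W^W^W^W   [W ::= 0]
0^W^W^W^W ⇒ 0^0^W^W^W   [W ::= 0]
0^0^W^W^W ⇒ 0^0^0^W^W   [W ::= 0]
0^0^0^W^W ⇒ 0^0^0^0^W   [W ::= 0]
0^0^0^0^W ⇒ 0^0^0^0^0   [W ::= 0]

E ⇒ M ⇒ M^W ⇒ M^W^W ⇒ M^W^W^W ⇒ M^W^W^W^W ⇒ W^W^W^W^W ⇒ 0^W^W^W^W ⇒ 0^0^W^W^W ⇒ 0^0^0^W^W ⇒ 0^0^0^0^W ⇒ 0^0^0^0^0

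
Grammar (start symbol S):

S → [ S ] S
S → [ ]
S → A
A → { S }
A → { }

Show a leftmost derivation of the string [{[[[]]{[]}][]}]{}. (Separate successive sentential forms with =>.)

S => [S]S   [S → [ S ] S]
[S]S => [A]S   [S → A]
[A]S => [{S}]S   [A → { S }]
[{S}]S => [{[S]S}]S   [S → [ S ] S]
[{[S]S}]S => [{[[S]S]S}]S   [S → [ S ] S]
[{[[S]S]S}]S => [{[[[]]S]S}]S   [S → [ ]]
[{[[[]]S]S}]S => [{[[[]]A]S}]S   [S → A]
[{[[[]]A]S}]S => [{[[[]]{S}]S}]S   [A → { S }]
[{[[[]]{S}]S}]S => [{[[[]]{[]}]S}]S   [S → [ ]]
[{[[[]]{[]}]S}]S => [{[[[]]{[]}][]}]S   [S → [ ]]
[{[[[]]{[]}][]}]S => [{[[[]]{[]}][]}]A   [S → A]
[{[[[]]{[]}][]}]A => [{[[[]]{[]}][]}]{}   [A → { }]

S => [S]S => [A]S => [{S}]S => [{[S]S}]S => [{[[S]S]S}]S => [{[[[]]S]S}]S => [{[[[]]A]S}]S => [{[[[]]{S}]S}]S => [{[[[]]{[]}]S}]S => [{[[[]]{[]}][]}]S => [{[[[]]{[]}][]}]A => [{[[[]]{[]}][]}]{}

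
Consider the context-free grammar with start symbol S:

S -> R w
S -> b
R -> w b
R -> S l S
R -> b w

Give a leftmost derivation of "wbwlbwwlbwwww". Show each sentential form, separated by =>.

S => Rw => SlSw => RwlSw => wbwlSw => wbwlRww => wbwlSlSww => wbwlRwlSww => wbwlbwwlSww => wbwlbwwlRwww => wbwlbwwlbwwww

S => Rw   [S -> R w]
Rw => SlSw   [R -> S l S]
SlSw => RwlSw   [S -> R w]
RwlSw => wbwlSw   [R -> w b]
wbwlSw => wbwlRww   [S -> R w]
wbwlRww => wbwlSlSww   [R -> S l S]
wbwlSlSww => wbwlRwlSww   [S -> R w]
wbwlRwlSww => wbwlbwwlSww   [R -> b w]
wbwlbwwlSww => wbwlbwwlRwww   [S -> R w]
wbwlbwwlRwww => wbwlbwwlbwwww   [R -> b w]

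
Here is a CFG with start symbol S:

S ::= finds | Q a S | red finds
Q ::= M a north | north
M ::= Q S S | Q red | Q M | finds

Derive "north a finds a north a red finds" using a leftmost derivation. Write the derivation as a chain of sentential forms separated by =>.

S => Q a S   [S ::= Q a S]
Q a S => north a S   [Q ::= north]
north a S => north a Q a S   [S ::= Q a S]
north a Q a S => north a M a north a S   [Q ::= M a north]
north a M a north a S => north a finds a north a S   [M ::= finds]
north a finds a north a S => north a finds a north a red finds   [S ::= red finds]

S => Q a S => north a S => north a Q a S => north a M a north a S => north a finds a north a S => north a finds a north a red finds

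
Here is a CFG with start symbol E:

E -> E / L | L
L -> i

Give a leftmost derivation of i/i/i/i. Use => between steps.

E => E/L => E/L/L => E/L/L/L => L/L/L/L => i/L/L/L => i/i/L/L => i/i/i/L => i/i/i/i

E => E/L   [E -> E / L]
E/L => E/L/L   [E -> E / L]
E/L/L => E/L/L/L   [E -> E / L]
E/L/L/L => L/L/L/L   [E -> L]
L/L/L/L => i/L/L/L   [L -> i]
i/L/L/L => i/i/L/L   [L -> i]
i/i/L/L => i/i/i/L   [L -> i]
i/i/i/L => i/i/i/i   [L -> i]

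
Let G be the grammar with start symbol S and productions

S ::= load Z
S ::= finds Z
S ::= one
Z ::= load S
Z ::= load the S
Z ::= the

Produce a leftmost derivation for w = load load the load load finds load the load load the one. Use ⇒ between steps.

S ⇒ load Z ⇒ load load the S ⇒ load load the load Z ⇒ load load the load load S ⇒ load load the load load finds Z ⇒ load load the load load finds load the S ⇒ load load the load load finds load the load Z ⇒ load load the load load finds load the load load the S ⇒ load load the load load finds load the load load the one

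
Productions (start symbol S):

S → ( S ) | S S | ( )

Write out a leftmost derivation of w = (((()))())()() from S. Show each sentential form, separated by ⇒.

S⇒SS⇒SSS⇒(S)SS⇒(SS)SS⇒((S)S)SS⇒(((S))S)SS⇒(((()))S)SS⇒(((()))())SS⇒(((()))())()S⇒(((()))())()()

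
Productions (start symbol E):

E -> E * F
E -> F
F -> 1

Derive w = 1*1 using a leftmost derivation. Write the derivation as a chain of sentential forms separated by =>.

E=>E*F=>F*F=>1*F=>1*1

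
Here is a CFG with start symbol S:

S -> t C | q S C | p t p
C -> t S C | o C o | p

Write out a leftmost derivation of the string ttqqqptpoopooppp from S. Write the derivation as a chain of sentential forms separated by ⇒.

S ⇒ tC   [S -> t C]
tC ⇒ ttSC   [C -> t S C]
ttSC ⇒ ttqSCC   [S -> q S C]
ttqSCC ⇒ ttqqSCCC   [S -> q S C]
ttqqSCCC ⇒ ttqqqSCCCC   [S -> q S C]
ttqqqSCCCC ⇒ ttqqqptpCCCC   [S -> p t p]
ttqqqptpCCCC ⇒ ttqqqptpoCoCCC   [C -> o C o]
ttqqqptpoCoCCC ⇒ ttqqqptpooCooCCC   [C -> o C o]
ttqqqptpooCooCCC ⇒ ttqqqptpoopooCCC   [C -> p]
ttqqqptpoopooCCC ⇒ ttqqqptpoopoopCC   [C -> p]
ttqqqptpoopoopCC ⇒ ttqqqptpoopooppC   [C -> p]
ttqqqptpoopooppC ⇒ ttqqqptpoopooppp   [C -> p]

S ⇒ tC ⇒ ttSC ⇒ ttqSCC ⇒ ttqqSCCC ⇒ ttqqqSCCCC ⇒ ttqqqptpCCCC ⇒ ttqqqptpoCoCCC ⇒ ttqqqptpooCooCCC ⇒ ttqqqptpoopooCCC ⇒ ttqqqptpoopoopCC ⇒ ttqqqptpoopooppC ⇒ ttqqqptpoopooppp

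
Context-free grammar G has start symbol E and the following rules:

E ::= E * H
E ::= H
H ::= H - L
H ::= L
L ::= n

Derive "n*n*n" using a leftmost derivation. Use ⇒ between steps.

E ⇒ E*H ⇒ E*H*H ⇒ H*H*H ⇒ L*H*H ⇒ n*H*H ⇒ n*L*H ⇒ n*n*H ⇒ n*n*L ⇒ n*n*n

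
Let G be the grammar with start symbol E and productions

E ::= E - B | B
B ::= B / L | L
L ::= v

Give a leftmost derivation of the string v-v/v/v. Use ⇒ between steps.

E⇒E-B⇒B-B⇒L-B⇒v-B⇒v-B/L⇒v-B/L/L⇒v-L/L/L⇒v-v/L/L⇒v-v/v/L⇒v-v/v/v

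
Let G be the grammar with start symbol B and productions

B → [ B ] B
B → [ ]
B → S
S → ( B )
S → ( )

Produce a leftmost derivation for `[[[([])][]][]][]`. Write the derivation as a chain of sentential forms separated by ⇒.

B ⇒ [B]B   [B → [ B ] B]
[B]B ⇒ [[B]B]B   [B → [ B ] B]
[[B]B]B ⇒ [[[B]B]B]B   [B → [ B ] B]
[[[B]B]B]B ⇒ [[[S]B]B]B   [B → S]
[[[S]B]B]B ⇒ [[[(B)]B]B]B   [S → ( B )]
[[[(B)]B]B]B ⇒ [[[([])]B]B]B   [B → [ ]]
[[[([])]B]B]B ⇒ [[[([])][]]B]B   [B → [ ]]
[[[([])][]]B]B ⇒ [[[([])][]][]]B   [B → [ ]]
[[[([])][]][]]B ⇒ [[[([])][]][]][]   [B → [ ]]

B ⇒ [B]B ⇒ [[B]B]B ⇒ [[[B]B]B]B ⇒ [[[S]B]B]B ⇒ [[[(B)]B]B]B ⇒ [[[([])]B]B]B ⇒ [[[([])][]]B]B ⇒ [[[([])][]][]]B ⇒ [[[([])][]][]][]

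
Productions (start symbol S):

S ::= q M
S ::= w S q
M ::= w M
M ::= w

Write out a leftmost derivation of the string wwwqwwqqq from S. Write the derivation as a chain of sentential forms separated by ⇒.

S ⇒ wSq   [S ::= w S q]
wSq ⇒ wwSqq   [S ::= w S q]
wwSqq ⇒ wwwSqqq   [S ::= w S q]
wwwSqqq ⇒ wwwqMqqq   [S ::= q M]
wwwqMqqq ⇒ wwwqwMqqq   [M ::= w M]
wwwqwMqqq ⇒ wwwqwwqqq   [M ::= w]

S ⇒ wSq ⇒ wwSqq ⇒ wwwSqqq ⇒ wwwqMqqq ⇒ wwwqwMqqq ⇒ wwwqwwqqq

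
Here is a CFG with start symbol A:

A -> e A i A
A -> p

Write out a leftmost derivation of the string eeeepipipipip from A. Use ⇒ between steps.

A ⇒ eAiA   [A -> e A i A]
eAiA ⇒ eeAiAiA   [A -> e A i A]
eeAiAiA ⇒ eeeAiAiAiA   [A -> e A i A]
eeeAiAiAiA ⇒ eeeeAiAiAiAiA   [A -> e A i A]
eeeeAiAiAiAiA ⇒ eeeepiAiAiAiA   [A -> p]
eeeepiAiAiAiA ⇒ eeeepipiAiAiA   [A -> p]
eeeepipiAiAiA ⇒ eeeepipipiAiA   [A -> p]
eeeepipipiAiA ⇒ eeeepipipipiA   [A -> p]
eeeepipipipiA ⇒ eeeepipipipip   [A -> p]

A⇒eAiA⇒eeAiAiA⇒eeeAiAiAiA⇒eeeeAiAiAiAiA⇒eeeepiAiAiAiA⇒eeeepipiAiAiA⇒eeeepipipiAiA⇒eeeepipipipiA⇒eeeepipipipip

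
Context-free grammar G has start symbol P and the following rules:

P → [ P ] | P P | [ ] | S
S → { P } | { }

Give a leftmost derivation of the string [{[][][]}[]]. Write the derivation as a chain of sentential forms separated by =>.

P => [P]   [P → [ P ]]
[P] => [PP]   [P → P P]
[PP] => [SP]   [P → S]
[SP] => [{P}P]   [S → { P }]
[{P}P] => [{PP}P]   [P → P P]
[{PP}P] => [{PPP}P]   [P → P P]
[{PPP}P] => [{[]PP}P]   [P → [ ]]
[{[]PP}P] => [{[][]P}P]   [P → [ ]]
[{[][]P}P] => [{[][][]}P]   [P → [ ]]
[{[][][]}P] => [{[][][]}[]]   [P → [ ]]

P => [P] => [PP] => [SP] => [{P}P] => [{PP}P] => [{PPP}P] => [{[]PP}P] => [{[][]P}P] => [{[][][]}P] => [{[][][]}[]]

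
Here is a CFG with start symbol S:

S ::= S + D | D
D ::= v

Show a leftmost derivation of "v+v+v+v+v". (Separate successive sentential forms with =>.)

S => S+D   [S ::= S + D]
S+D => S+D+D   [S ::= S + D]
S+D+D => S+D+D+D   [S ::= S + D]
S+D+D+D => S+D+D+D+D   [S ::= S + D]
S+D+D+D+D => D+D+D+D+D   [S ::= D]
D+D+D+D+D => v+D+D+D+D   [D ::= v]
v+D+D+D+D => v+v+D+D+D   [D ::= v]
v+v+D+D+D => v+v+v+D+D   [D ::= v]
v+v+v+D+D => v+v+v+v+D   [D ::= v]
v+v+v+v+D => v+v+v+v+v   [D ::= v]

S => S+D => S+D+D => S+D+D+D => S+D+D+D+D => D+D+D+D+D => v+D+D+D+D => v+v+D+D+D => v+v+v+D+D => v+v+v+v+D => v+v+v+v+v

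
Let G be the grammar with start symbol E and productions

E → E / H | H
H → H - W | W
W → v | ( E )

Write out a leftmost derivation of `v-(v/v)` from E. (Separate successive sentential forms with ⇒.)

E ⇒ H ⇒ H-W ⇒ W-W ⇒ v-W ⇒ v-(E) ⇒ v-(E/H) ⇒ v-(H/H) ⇒ v-(W/H) ⇒ v-(v/H) ⇒ v-(v/W) ⇒ v-(v/v)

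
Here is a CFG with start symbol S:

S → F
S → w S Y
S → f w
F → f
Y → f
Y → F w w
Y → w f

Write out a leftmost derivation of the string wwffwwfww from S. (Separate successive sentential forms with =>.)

S => wSY => wwSYY => wwFYY => wwfYY => wwfFwwY => wwffwwY => wwffwwFww => wwffwwfww

S => wSY   [S → w S Y]
wSY => wwSYY   [S → w S Y]
wwSYY => wwFYY   [S → F]
wwFYY => wwfYY   [F → f]
wwfYY => wwfFwwY   [Y → F w w]
wwfFwwY => wwffwwY   [F → f]
wwffwwY => wwffwwFww   [Y → F w w]
wwffwwFww => wwffwwfww   [F → f]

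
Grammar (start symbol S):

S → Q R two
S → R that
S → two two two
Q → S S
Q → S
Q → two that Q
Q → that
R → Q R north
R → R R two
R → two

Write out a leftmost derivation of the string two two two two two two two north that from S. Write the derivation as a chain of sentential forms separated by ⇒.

S ⇒ R that ⇒ Q R north that ⇒ S S R north that ⇒ two two two S R north that ⇒ two two two two two two R north that ⇒ two two two two two two two north that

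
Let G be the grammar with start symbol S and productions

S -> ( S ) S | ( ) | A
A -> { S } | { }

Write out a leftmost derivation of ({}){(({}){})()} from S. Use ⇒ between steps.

S⇒(S)S⇒(A)S⇒({})S⇒({})A⇒({}){S}⇒({}){(S)S}⇒({}){((S)S)S}⇒({}){((A)S)S}⇒({}){(({})S)S}⇒({}){(({})A)S}⇒({}){(({}){})S}⇒({}){(({}){})()}

S ⇒ (S)S   [S -> ( S ) S]
(S)S ⇒ (A)S   [S -> A]
(A)S ⇒ ({})S   [A -> { }]
({})S ⇒ ({})A   [S -> A]
({})A ⇒ ({}){S}   [A -> { S }]
({}){S} ⇒ ({}){(S)S}   [S -> ( S ) S]
({}){(S)S} ⇒ ({}){((S)S)S}   [S -> ( S ) S]
({}){((S)S)S} ⇒ ({}){((A)S)S}   [S -> A]
({}){((A)S)S} ⇒ ({}){(({})S)S}   [A -> { }]
({}){(({})S)S} ⇒ ({}){(({})A)S}   [S -> A]
({}){(({})A)S} ⇒ ({}){(({}){})S}   [A -> { }]
({}){(({}){})S} ⇒ ({}){(({}){})()}   [S -> ( )]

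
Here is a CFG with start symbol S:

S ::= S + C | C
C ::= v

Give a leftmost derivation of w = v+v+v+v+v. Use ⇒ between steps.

S⇒S+C⇒S+C+C⇒S+C+C+C⇒S+C+C+C+C⇒C+C+C+C+C⇒v+C+C+C+C⇒v+v+C+C+C⇒v+v+v+C+C⇒v+v+v+v+C⇒v+v+v+v+v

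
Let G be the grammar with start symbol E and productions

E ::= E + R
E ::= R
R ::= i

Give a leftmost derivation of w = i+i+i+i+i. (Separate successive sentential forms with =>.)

E=>E+R=>E+R+R=>E+R+R+R=>E+R+R+R+R=>R+R+R+R+R=>i+R+R+R+R=>i+i+R+R+R=>i+i+i+R+R=>i+i+i+i+R=>i+i+i+i+i

E => E+R   [E ::= E + R]
E+R => E+R+R   [E ::= E + R]
E+R+R => E+R+R+R   [E ::= E + R]
E+R+R+R => E+R+R+R+R   [E ::= E + R]
E+R+R+R+R => R+R+R+R+R   [E ::= R]
R+R+R+R+R => i+R+R+R+R   [R ::= i]
i+R+R+R+R => i+i+R+R+R   [R ::= i]
i+i+R+R+R => i+i+i+R+R   [R ::= i]
i+i+i+R+R => i+i+i+i+R   [R ::= i]
i+i+i+i+R => i+i+i+i+i   [R ::= i]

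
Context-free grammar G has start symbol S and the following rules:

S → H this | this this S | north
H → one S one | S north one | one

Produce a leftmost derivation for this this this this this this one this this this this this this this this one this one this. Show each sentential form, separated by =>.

S => this this S => this this this this S => this this this this this this S => this this this this this this H this => this this this this this this one S one this => this this this this this this one this this S one this => this this this this this this one this this this this S one this => this this this this this this one this this this this this this S one this => this this this this this this one this this this this this this this this S one this => this this this this this this one this this this this this this this this H this one this => this this this this this this one this this this this this this this this one this one this

S => this this S   [S → this this S]
this this S => this this this this S   [S → this this S]
this this this this S => this this this this this this S   [S → this this S]
this this this this this this S => this this this this this this H this   [S → H this]
this this this this this this H this => this this this this this this one S one this   [H → one S one]
this this this this this this one S one this => this this this this this this one this this S one this   [S → this this S]
this this this this this this one this this S one this => this this this this this this one this this this this S one this   [S → this this S]
this this this this this this one this this this this S one this => this this this this this this one this this this this this this S one this   [S → this this S]
this this this this this this one this this this this this this S one this => this this this this this this one this this this this this this this this S one this   [S → this this S]
this this this this this this one this this this this this this this this S one this => this this this this this this one this this this this this this this this H this one this   [S → H this]
this this this this this this one this this this this this this this this H this one this => this this this this this this one this this this this this this this this one this one this   [H → one]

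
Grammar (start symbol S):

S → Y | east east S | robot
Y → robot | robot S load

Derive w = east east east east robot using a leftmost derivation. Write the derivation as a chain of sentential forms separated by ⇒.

S ⇒ east east S ⇒ east east east east S ⇒ east east east east Y ⇒ east east east east robot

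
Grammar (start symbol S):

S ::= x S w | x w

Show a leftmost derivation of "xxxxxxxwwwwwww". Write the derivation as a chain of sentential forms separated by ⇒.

S ⇒ xSw ⇒ xxSww ⇒ xxxSwww ⇒ xxxxSwwww ⇒ xxxxxSwwwww ⇒ xxxxxxSwwwwww ⇒ xxxxxxxwwwwwww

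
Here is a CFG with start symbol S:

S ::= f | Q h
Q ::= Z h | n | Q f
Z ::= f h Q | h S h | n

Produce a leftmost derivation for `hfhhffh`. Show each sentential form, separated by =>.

S=>Qh=>Qfh=>Qffh=>Zhffh=>hShhffh=>hfhhffh

S => Qh   [S ::= Q h]
Qh => Qfh   [Q ::= Q f]
Qfh => Qffh   [Q ::= Q f]
Qffh => Zhffh   [Q ::= Z h]
Zhffh => hShhffh   [Z ::= h S h]
hShhffh => hfhhffh   [S ::= f]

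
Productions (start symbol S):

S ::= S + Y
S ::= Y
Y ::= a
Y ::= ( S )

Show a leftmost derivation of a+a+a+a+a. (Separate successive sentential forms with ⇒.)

S ⇒ S+Y ⇒ S+Y+Y ⇒ S+Y+Y+Y ⇒ S+Y+Y+Y+Y ⇒ Y+Y+Y+Y+Y ⇒ a+Y+Y+Y+Y ⇒ a+a+Y+Y+Y ⇒ a+a+a+Y+Y ⇒ a+a+a+a+Y ⇒ a+a+a+a+a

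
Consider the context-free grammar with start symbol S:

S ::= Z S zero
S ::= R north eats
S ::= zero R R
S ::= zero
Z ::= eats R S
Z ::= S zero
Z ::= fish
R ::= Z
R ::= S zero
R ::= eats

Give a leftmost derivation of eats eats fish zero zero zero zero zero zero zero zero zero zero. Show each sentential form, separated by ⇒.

S ⇒ Z S zero ⇒ S zero S zero ⇒ Z S zero zero S zero ⇒ eats R S S zero zero S zero ⇒ eats Z S S zero zero S zero ⇒ eats eats R S S S zero zero S zero ⇒ eats eats S zero S S S zero zero S zero ⇒ eats eats Z S zero zero S S S zero zero S zero ⇒ eats eats fish S zero zero S S S zero zero S zero ⇒ eats eats fish zero zero zero S S S zero zero S zero ⇒ eats eats fish zero zero zero zero S S zero zero S zero ⇒ eats eats fish zero zero zero zero zero S zero zero S zero ⇒ eats eats fish zero zero zero zero zero zero zero zero S zero ⇒ eats eats fish zero zero zero zero zero zero zero zero zero zero

S ⇒ Z S zero   [S ::= Z S zero]
Z S zero ⇒ S zero S zero   [Z ::= S zero]
S zero S zero ⇒ Z S zero zero S zero   [S ::= Z S zero]
Z S zero zero S zero ⇒ eats R S S zero zero S zero   [Z ::= eats R S]
eats R S S zero zero S zero ⇒ eats Z S S zero zero S zero   [R ::= Z]
eats Z S S zero zero S zero ⇒ eats eats R S S S zero zero S zero   [Z ::= eats R S]
eats eats R S S S zero zero S zero ⇒ eats eats S zero S S S zero zero S zero   [R ::= S zero]
eats eats S zero S S S zero zero S zero ⇒ eats eats Z S zero zero S S S zero zero S zero   [S ::= Z S zero]
eats eats Z S zero zero S S S zero zero S zero ⇒ eats eats fish S zero zero S S S zero zero S zero   [Z ::= fish]
eats eats fish S zero zero S S S zero zero S zero ⇒ eats eats fish zero zero zero S S S zero zero S zero   [S ::= zero]
eats eats fish zero zero zero S S S zero zero S zero ⇒ eats eats fish zero zero zero zero S S zero zero S zero   [S ::= zero]
eats eats fish zero zero zero zero S S zero zero S zero ⇒ eats eats fish zero zero zero zero zero S zero zero S zero   [S ::= zero]
eats eats fish zero zero zero zero zero S zero zero S zero ⇒ eats eats fish zero zero zero zero zero zero zero zero S zero   [S ::= zero]
eats eats fish zero zero zero zero zero zero zero zero S zero ⇒ eats eats fish zero zero zero zero zero zero zero zero zero zero   [S ::= zero]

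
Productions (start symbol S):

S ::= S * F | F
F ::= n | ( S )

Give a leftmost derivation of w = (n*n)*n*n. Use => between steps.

S => S*F   [S ::= S * F]
S*F => S*F*F   [S ::= S * F]
S*F*F => F*F*F   [S ::= F]
F*F*F => (S)*F*F   [F ::= ( S )]
(S)*F*F => (S*F)*F*F   [S ::= S * F]
(S*F)*F*F => (F*F)*F*F   [S ::= F]
(F*F)*F*F => (n*F)*F*F   [F ::= n]
(n*F)*F*F => (n*n)*F*F   [F ::= n]
(n*n)*F*F => (n*n)*n*F   [F ::= n]
(n*n)*n*F => (n*n)*n*n   [F ::= n]

S => S*F => S*F*F => F*F*F => (S)*F*F => (S*F)*F*F => (F*F)*F*F => (n*F)*F*F => (n*n)*F*F => (n*n)*n*F => (n*n)*n*n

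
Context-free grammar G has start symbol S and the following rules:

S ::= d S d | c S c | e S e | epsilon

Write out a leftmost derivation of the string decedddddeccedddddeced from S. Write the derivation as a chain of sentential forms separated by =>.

S => dSd   [S ::= d S d]
dSd => deSed   [S ::= e S e]
deSed => decSced   [S ::= c S c]
decSced => deceSeced   [S ::= e S e]
deceSeced => decedSdeced   [S ::= d S d]
decedSdeced => deceddSddeced   [S ::= d S d]
deceddSddeced => decedddSdddeced   [S ::= d S d]
decedddSdddeced => deceddddSddddeced   [S ::= d S d]
deceddddSddddeced => decedddddSdddddeced   [S ::= d S d]
decedddddSdddddeced => decedddddeSedddddeced   [S ::= e S e]
decedddddeSedddddeced => decedddddecScedddddeced   [S ::= c S c]
decedddddecScedddddeced => decedddddeccedddddeced   [S ::= epsilon]

S=>dSd=>deSed=>decSced=>deceSeced=>decedSdeced=>deceddSddeced=>decedddSdddeced=>deceddddSddddeced=>decedddddSdddddeced=>decedddddeSedddddeced=>decedddddecScedddddeced=>decedddddeccedddddeced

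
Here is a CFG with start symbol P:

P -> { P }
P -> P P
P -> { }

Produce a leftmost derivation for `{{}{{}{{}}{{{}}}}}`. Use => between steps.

P => {P} => {PP} => {{}P} => {{}{P}} => {{}{PP}} => {{}{PPP}} => {{}{{}PP}} => {{}{{}{P}P}} => {{}{{}{{}}P}} => {{}{{}{{}}{P}}} => {{}{{}{{}}{{P}}}} => {{}{{}{{}}{{{}}}}}

P => {P}   [P -> { P }]
{P} => {PP}   [P -> P P]
{PP} => {{}P}   [P -> { }]
{{}P} => {{}{P}}   [P -> { P }]
{{}{P}} => {{}{PP}}   [P -> P P]
{{}{PP}} => {{}{PPP}}   [P -> P P]
{{}{PPP}} => {{}{{}PP}}   [P -> { }]
{{}{{}PP}} => {{}{{}{P}P}}   [P -> { P }]
{{}{{}{P}P}} => {{}{{}{{}}P}}   [P -> { }]
{{}{{}{{}}P}} => {{}{{}{{}}{P}}}   [P -> { P }]
{{}{{}{{}}{P}}} => {{}{{}{{}}{{P}}}}   [P -> { P }]
{{}{{}{{}}{{P}}}} => {{}{{}{{}}{{{}}}}}   [P -> { }]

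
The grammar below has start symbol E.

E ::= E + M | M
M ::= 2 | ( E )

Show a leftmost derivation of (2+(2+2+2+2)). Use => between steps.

E=>M=>(E)=>(E+M)=>(M+M)=>(2+M)=>(2+(E))=>(2+(E+M))=>(2+(E+M+M))=>(2+(E+M+M+M))=>(2+(M+M+M+M))=>(2+(2+M+M+M))=>(2+(2+2+M+M))=>(2+(2+2+2+M))=>(2+(2+2+2+2))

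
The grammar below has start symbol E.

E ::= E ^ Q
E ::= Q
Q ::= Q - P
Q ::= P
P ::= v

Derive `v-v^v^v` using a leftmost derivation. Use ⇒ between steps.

E ⇒ E^Q   [E ::= E ^ Q]
E^Q ⇒ E^Q^Q   [E ::= E ^ Q]
E^Q^Q ⇒ Q^Q^Q   [E ::= Q]
Q^Q^Q ⇒ Q-P^Q^Q   [Q ::= Q - P]
Q-P^Q^Q ⇒ P-P^Q^Q   [Q ::= P]
P-P^Q^Q ⇒ v-P^Q^Q   [P ::= v]
v-P^Q^Q ⇒ v-v^Q^Q   [P ::= v]
v-v^Q^Q ⇒ v-v^P^Q   [Q ::= P]
v-v^P^Q ⇒ v-v^v^Q   [P ::= v]
v-v^v^Q ⇒ v-v^v^P   [Q ::= P]
v-v^v^P ⇒ v-v^v^v   [P ::= v]

E ⇒ E^Q ⇒ E^Q^Q ⇒ Q^Q^Q ⇒ Q-P^Q^Q ⇒ P-P^Q^Q ⇒ v-P^Q^Q ⇒ v-v^Q^Q ⇒ v-v^P^Q ⇒ v-v^v^Q ⇒ v-v^v^P ⇒ v-v^v^v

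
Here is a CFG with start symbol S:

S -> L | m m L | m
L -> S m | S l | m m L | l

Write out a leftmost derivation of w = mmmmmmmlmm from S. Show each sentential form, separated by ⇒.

S ⇒ mmL   [S -> m m L]
mmL ⇒ mmmmL   [L -> m m L]
mmmmL ⇒ mmmmSm   [L -> S m]
mmmmSm ⇒ mmmmLm   [S -> L]
mmmmLm ⇒ mmmmSmm   [L -> S m]
mmmmSmm ⇒ mmmmmmLmm   [S -> m m L]
mmmmmmLmm ⇒ mmmmmmSlmm   [L -> S l]
mmmmmmSlmm ⇒ mmmmmmmlmm   [S -> m]

S ⇒ mmL ⇒ mmmmL ⇒ mmmmSm ⇒ mmmmLm ⇒ mmmmSmm ⇒ mmmmmmLmm ⇒ mmmmmmSlmm ⇒ mmmmmmmlmm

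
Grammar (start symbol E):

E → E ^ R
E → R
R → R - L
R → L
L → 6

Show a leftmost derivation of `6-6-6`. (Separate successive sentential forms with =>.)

E=>R=>R-L=>R-L-L=>L-L-L=>6-L-L=>6-6-L=>6-6-6

E => R   [E → R]
R => R-L   [R → R - L]
R-L => R-L-L   [R → R - L]
R-L-L => L-L-L   [R → L]
L-L-L => 6-L-L   [L → 6]
6-L-L => 6-6-L   [L → 6]
6-6-L => 6-6-6   [L → 6]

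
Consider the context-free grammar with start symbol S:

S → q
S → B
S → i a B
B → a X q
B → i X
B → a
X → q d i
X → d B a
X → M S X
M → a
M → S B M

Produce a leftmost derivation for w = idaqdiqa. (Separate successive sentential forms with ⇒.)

S ⇒ B ⇒ iX ⇒ idBa ⇒ idaXqa ⇒ idaqdiqa

S ⇒ B   [S → B]
B ⇒ iX   [B → i X]
iX ⇒ idBa   [X → d B a]
idBa ⇒ idaXqa   [B → a X q]
idaXqa ⇒ idaqdiqa   [X → q d i]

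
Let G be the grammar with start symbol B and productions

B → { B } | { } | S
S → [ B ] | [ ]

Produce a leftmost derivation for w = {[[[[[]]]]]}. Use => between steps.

B => {B}   [B → { B }]
{B} => {S}   [B → S]
{S} => {[B]}   [S → [ B ]]
{[B]} => {[S]}   [B → S]
{[S]} => {[[B]]}   [S → [ B ]]
{[[B]]} => {[[S]]}   [B → S]
{[[S]]} => {[[[B]]]}   [S → [ B ]]
{[[[B]]]} => {[[[S]]]}   [B → S]
{[[[S]]]} => {[[[[B]]]]}   [S → [ B ]]
{[[[[B]]]]} => {[[[[S]]]]}   [B → S]
{[[[[S]]]]} => {[[[[[]]]]]}   [S → [ ]]

B => {B} => {S} => {[B]} => {[S]} => {[[B]]} => {[[S]]} => {[[[B]]]} => {[[[S]]]} => {[[[[B]]]]} => {[[[[S]]]]} => {[[[[[]]]]]}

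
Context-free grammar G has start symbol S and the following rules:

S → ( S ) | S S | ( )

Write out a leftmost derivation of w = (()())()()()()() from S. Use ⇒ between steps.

S ⇒ SS ⇒ SSS ⇒ SSSS ⇒ SSSSS ⇒ SSSSSS ⇒ (S)SSSSS ⇒ (SS)SSSSS ⇒ (()S)SSSSS ⇒ (()())SSSSS ⇒ (()())()SSSS ⇒ (()())()()SSS ⇒ (()())()()()SS ⇒ (()())()()()()S ⇒ (()())()()()()()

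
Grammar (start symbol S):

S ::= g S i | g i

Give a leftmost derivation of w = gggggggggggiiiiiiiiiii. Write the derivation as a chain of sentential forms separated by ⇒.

S⇒gSi⇒ggSii⇒gggSiii⇒ggggSiiii⇒gggggSiiiii⇒ggggggSiiiiii⇒gggggggSiiiiiii⇒ggggggggSiiiiiiii⇒gggggggggSiiiiiiiii⇒ggggggggggSiiiiiiiiii⇒gggggggggggiiiiiiiiiii

S ⇒ gSi   [S ::= g S i]
gSi ⇒ ggSii   [S ::= g S i]
ggSii ⇒ gggSiii   [S ::= g S i]
gggSiii ⇒ ggggSiiii   [S ::= g S i]
ggggSiiii ⇒ gggggSiiiii   [S ::= g S i]
gggggSiiiii ⇒ ggggggSiiiiii   [S ::= g S i]
ggggggSiiiiii ⇒ gggggggSiiiiiii   [S ::= g S i]
gggggggSiiiiiii ⇒ ggggggggSiiiiiiii   [S ::= g S i]
ggggggggSiiiiiiii ⇒ gggggggggSiiiiiiiii   [S ::= g S i]
gggggggggSiiiiiiiii ⇒ ggggggggggSiiiiiiiiii   [S ::= g S i]
ggggggggggSiiiiiiiiii ⇒ gggggggggggiiiiiiiiiii   [S ::= g i]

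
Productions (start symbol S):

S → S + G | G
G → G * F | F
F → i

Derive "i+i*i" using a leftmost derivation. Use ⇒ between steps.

S⇒S+G⇒G+G⇒F+G⇒i+G⇒i+G*F⇒i+F*F⇒i+i*F⇒i+i*i

S ⇒ S+G   [S → S + G]
S+G ⇒ G+G   [S → G]
G+G ⇒ F+G   [G → F]
F+G ⇒ i+G   [F → i]
i+G ⇒ i+G*F   [G → G * F]
i+G*F ⇒ i+F*F   [G → F]
i+F*F ⇒ i+i*F   [F → i]
i+i*F ⇒ i+i*i   [F → i]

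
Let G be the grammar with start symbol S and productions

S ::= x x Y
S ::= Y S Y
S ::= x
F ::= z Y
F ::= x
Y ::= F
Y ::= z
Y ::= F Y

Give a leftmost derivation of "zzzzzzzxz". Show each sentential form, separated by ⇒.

S ⇒ YSY   [S ::= Y S Y]
YSY ⇒ FYSY   [Y ::= F Y]
FYSY ⇒ zYYSY   [F ::= z Y]
zYYSY ⇒ zFYSY   [Y ::= F]
zFYSY ⇒ zzYYSY   [F ::= z Y]
zzYYSY ⇒ zzFYYSY   [Y ::= F Y]
zzFYYSY ⇒ zzzYYYSY   [F ::= z Y]
zzzYYYSY ⇒ zzzFYYSY   [Y ::= F]
zzzFYYSY ⇒ zzzzYYYSY   [F ::= z Y]
zzzzYYYSY ⇒ zzzzzYYSY   [Y ::= z]
zzzzzYYSY ⇒ zzzzzzYSY   [Y ::= z]
zzzzzzYSY ⇒ zzzzzzzSY   [Y ::= z]
zzzzzzzSY ⇒ zzzzzzzxY   [S ::= x]
zzzzzzzxY ⇒ zzzzzzzxz   [Y ::= z]

S⇒YSY⇒FYSY⇒zYYSY⇒zFYSY⇒zzYYSY⇒zzFYYSY⇒zzzYYYSY⇒zzzFYYSY⇒zzzzYYYSY⇒zzzzzYYSY⇒zzzzzzYSY⇒zzzzzzzSY⇒zzzzzzzxY⇒zzzzzzzxz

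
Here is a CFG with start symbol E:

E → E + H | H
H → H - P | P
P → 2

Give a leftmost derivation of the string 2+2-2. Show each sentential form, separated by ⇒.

E⇒E+H⇒H+H⇒P+H⇒2+H⇒2+H-P⇒2+P-P⇒2+2-P⇒2+2-2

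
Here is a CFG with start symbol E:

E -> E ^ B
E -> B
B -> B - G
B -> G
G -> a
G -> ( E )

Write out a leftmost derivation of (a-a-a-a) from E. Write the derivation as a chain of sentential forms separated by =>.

E => B => G => (E) => (B) => (B-G) => (B-G-G) => (B-G-G-G) => (G-G-G-G) => (a-G-G-G) => (a-a-G-G) => (a-a-a-G) => (a-a-a-a)

E => B   [E -> B]
B => G   [B -> G]
G => (E)   [G -> ( E )]
(E) => (B)   [E -> B]
(B) => (B-G)   [B -> B - G]
(B-G) => (B-G-G)   [B -> B - G]
(B-G-G) => (B-G-G-G)   [B -> B - G]
(B-G-G-G) => (G-G-G-G)   [B -> G]
(G-G-G-G) => (a-G-G-G)   [G -> a]
(a-G-G-G) => (a-a-G-G)   [G -> a]
(a-a-G-G) => (a-a-a-G)   [G -> a]
(a-a-a-G) => (a-a-a-a)   [G -> a]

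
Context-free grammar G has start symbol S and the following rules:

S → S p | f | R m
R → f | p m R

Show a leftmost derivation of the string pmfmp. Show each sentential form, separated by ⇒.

S ⇒ Sp ⇒ Rmp ⇒ pmRmp ⇒ pmfmp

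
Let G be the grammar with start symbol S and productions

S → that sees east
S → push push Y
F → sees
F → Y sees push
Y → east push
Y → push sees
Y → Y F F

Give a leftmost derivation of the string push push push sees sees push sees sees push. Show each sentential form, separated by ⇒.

S ⇒ push push Y   [S → push push Y]
push push Y ⇒ push push Y F F   [Y → Y F F]
push push Y F F ⇒ push push push sees F F   [Y → push sees]
push push push sees F F ⇒ push push push sees sees F   [F → sees]
push push push sees sees F ⇒ push push push sees sees Y sees push   [F → Y sees push]
push push push sees sees Y sees push ⇒ push push push sees sees push sees sees push   [Y → push sees]

S ⇒ push push Y ⇒ push push Y F F ⇒ push push push sees F F ⇒ push push push sees sees F ⇒ push push push sees sees Y sees push ⇒ push push push sees sees push sees sees push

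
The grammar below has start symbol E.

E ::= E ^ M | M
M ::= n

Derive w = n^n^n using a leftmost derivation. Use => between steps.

E => E^M   [E ::= E ^ M]
E^M => E^M^M   [E ::= E ^ M]
E^M^M => M^M^M   [E ::= M]
M^M^M => n^M^M   [M ::= n]
n^M^M => n^n^M   [M ::= n]
n^n^M => n^n^n   [M ::= n]

E => E^M => E^M^M => M^M^M => n^M^M => n^n^M => n^n^n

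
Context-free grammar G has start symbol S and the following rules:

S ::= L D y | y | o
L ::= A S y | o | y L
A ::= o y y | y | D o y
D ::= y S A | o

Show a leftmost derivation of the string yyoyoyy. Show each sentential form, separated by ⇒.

S ⇒ LDy ⇒ yLDy ⇒ yyLDy ⇒ yyoDy ⇒ yyoySAy ⇒ yyoyoAy ⇒ yyoyoyy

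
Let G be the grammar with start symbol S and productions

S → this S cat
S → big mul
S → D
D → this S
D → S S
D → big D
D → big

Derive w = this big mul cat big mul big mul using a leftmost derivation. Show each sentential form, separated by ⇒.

S ⇒ D ⇒ S S ⇒ D S ⇒ S S S ⇒ this S cat S S ⇒ this big mul cat S S ⇒ this big mul cat big mul S ⇒ this big mul cat big mul big mul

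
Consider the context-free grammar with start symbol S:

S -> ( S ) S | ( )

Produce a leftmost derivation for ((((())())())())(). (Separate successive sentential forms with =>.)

S => (S)S   [S -> ( S ) S]
(S)S => ((S)S)S   [S -> ( S ) S]
((S)S)S => (((S)S)S)S   [S -> ( S ) S]
(((S)S)S)S => ((((S)S)S)S)S   [S -> ( S ) S]
((((S)S)S)S)S => ((((())S)S)S)S   [S -> ( )]
((((())S)S)S)S => ((((())())S)S)S   [S -> ( )]
((((())())S)S)S => ((((())())())S)S   [S -> ( )]
((((())())())S)S => ((((())())())())S   [S -> ( )]
((((())())())())S => ((((())())())())()   [S -> ( )]

S => (S)S => ((S)S)S => (((S)S)S)S => ((((S)S)S)S)S => ((((())S)S)S)S => ((((())())S)S)S => ((((())())())S)S => ((((())())())())S => ((((())())())())()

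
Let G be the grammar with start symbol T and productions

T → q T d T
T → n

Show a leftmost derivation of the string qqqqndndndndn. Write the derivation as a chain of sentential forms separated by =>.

T=>qTdT=>qqTdTdT=>qqqTdTdTdT=>qqqqTdTdTdTdT=>qqqqndTdTdTdT=>qqqqndndTdTdT=>qqqqndndndTdT=>qqqqndndndndT=>qqqqndndndndn

T => qTdT   [T → q T d T]
qTdT => qqTdTdT   [T → q T d T]
qqTdTdT => qqqTdTdTdT   [T → q T d T]
qqqTdTdTdT => qqqqTdTdTdTdT   [T → q T d T]
qqqqTdTdTdTdT => qqqqndTdTdTdT   [T → n]
qqqqndTdTdTdT => qqqqndndTdTdT   [T → n]
qqqqndndTdTdT => qqqqndndndTdT   [T → n]
qqqqndndndTdT => qqqqndndndndT   [T → n]
qqqqndndndndT => qqqqndndndndn   [T → n]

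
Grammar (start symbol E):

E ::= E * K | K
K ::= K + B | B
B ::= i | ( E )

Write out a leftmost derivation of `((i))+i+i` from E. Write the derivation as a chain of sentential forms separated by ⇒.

E⇒K⇒K+B⇒K+B+B⇒B+B+B⇒(E)+B+B⇒(K)+B+B⇒(B)+B+B⇒((E))+B+B⇒((K))+B+B⇒((B))+B+B⇒((i))+B+B⇒((i))+i+B⇒((i))+i+i

E ⇒ K   [E ::= K]
K ⇒ K+B   [K ::= K + B]
K+B ⇒ K+B+B   [K ::= K + B]
K+B+B ⇒ B+B+B   [K ::= B]
B+B+B ⇒ (E)+B+B   [B ::= ( E )]
(E)+B+B ⇒ (K)+B+B   [E ::= K]
(K)+B+B ⇒ (B)+B+B   [K ::= B]
(B)+B+B ⇒ ((E))+B+B   [B ::= ( E )]
((E))+B+B ⇒ ((K))+B+B   [E ::= K]
((K))+B+B ⇒ ((B))+B+B   [K ::= B]
((B))+B+B ⇒ ((i))+B+B   [B ::= i]
((i))+B+B ⇒ ((i))+i+B   [B ::= i]
((i))+i+B ⇒ ((i))+i+i   [B ::= i]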